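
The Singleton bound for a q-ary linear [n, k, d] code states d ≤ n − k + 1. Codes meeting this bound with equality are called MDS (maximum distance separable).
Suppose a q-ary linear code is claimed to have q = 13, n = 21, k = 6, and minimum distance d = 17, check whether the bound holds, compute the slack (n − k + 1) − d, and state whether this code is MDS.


Singleton RHS = n − k + 1 = 16, slack = -1, bound violated (no such code; not MDS).

Singleton bound: d ≤ n − k + 1.
Here n = 21, k = 6, so n − k + 1 = 16.
Given d = 17, check d ≤ 16: NO.
Slack = (n − k + 1) − d = -1.
The slack is negative: d = 17 exceeds n − k + 1 = 16 by 1, so the Singleton bound is violated and no linear [21, 6, 17]_13 code can exist. In particular it is not MDS (MDS requires d = n − k + 1 exactly).
Description: the claimed parameters are [21, 6, 17]_13; such a code would be impossible (violates the Singleton bound).


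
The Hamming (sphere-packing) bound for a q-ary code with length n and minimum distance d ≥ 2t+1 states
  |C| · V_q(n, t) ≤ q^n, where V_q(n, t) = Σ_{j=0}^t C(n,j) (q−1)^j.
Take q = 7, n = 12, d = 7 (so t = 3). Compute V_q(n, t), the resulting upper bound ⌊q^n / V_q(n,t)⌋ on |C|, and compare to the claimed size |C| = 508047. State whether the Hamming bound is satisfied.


V_q(n, t) = 49969, q^n = 13841287201, Hamming bound = 276997, |C| = 508047 > bound (violated).

Step 1: Compute V_q(n, t) = Σ_{j=0}^3 C(n, j) (q−1)^j.
  j = 0: C(12,0)·(6)^0 = 1·1 = 1.
  j = 1: C(12,1)·(6)^1 = 12·6 = 72.
  j = 2: C(12,2)·(6)^2 = 66·36 = 2376.
  j = 3: C(12,3)·(6)^3 = 220·216 = 47520.
  V_q(n, t) = 1 + 72 + 2376 + 47520 = 49969.
Step 2: q^n = 7^12 = 13841287201.
Step 3: Hamming bound ⌊q^n / V_q(n,t)⌋ = ⌊13841287201/49969⌋ = 276997.
Step 4: Compare |C| = 508047 to 276997: violated.
The claimed |C| lies above the Hamming bound, so no 7-ary code of length 12 with d ≥ 7 can have 508047 codewords.


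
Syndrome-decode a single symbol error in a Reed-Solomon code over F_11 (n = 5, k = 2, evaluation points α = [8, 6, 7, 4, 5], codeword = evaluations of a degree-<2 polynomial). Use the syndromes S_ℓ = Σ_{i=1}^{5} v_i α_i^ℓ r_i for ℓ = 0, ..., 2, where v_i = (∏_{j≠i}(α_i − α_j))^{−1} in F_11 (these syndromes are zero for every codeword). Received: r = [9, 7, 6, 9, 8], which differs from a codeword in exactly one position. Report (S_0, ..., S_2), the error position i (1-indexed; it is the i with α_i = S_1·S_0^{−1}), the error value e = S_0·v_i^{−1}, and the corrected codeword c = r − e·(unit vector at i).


S = (2, 5, 7), error at position 1, error magnitude e = 4, c = [5, 7, 6, 9, 8].

Step 1: column multipliers v_i = (∏_{j≠i}(α_i − α_j))^{−1} mod 11.
  i = 1 (α = 8): (8−6)(8−7)(8−4)(8−5) = 2·1·4·3 = 24 ≡ 2, so v_1 = 2^{−1} = 6 (mod 11).
  i = 2 (α = 6): (6−8)(6−7)(6−4)(6−5) = (−2)·(−1)·2·1 = 4 ≡ 4, so v_2 = 4^{−1} = 3 (mod 11).
  i = 3 (α = 7): (7−8)(7−6)(7−4)(7−5) = (−1)·1·3·2 = −6 ≡ 5, so v_3 = 5^{−1} = 9 (mod 11).
  i = 4 (α = 4): (4−8)(4−6)(4−7)(4−5) = (−4)·(−2)·(−3)·(−1) = 24 ≡ 2, so v_4 = 2^{−1} = 6 (mod 11).
  i = 5 (α = 5): (5−8)(5−6)(5−7)(5−4) = (−3)·(−1)·(−2)·1 = −6 ≡ 5, so v_5 = 5^{−1} = 9 (mod 11).
  v = [6, 3, 9, 6, 9].
Step 2: syndromes of r = [9, 7, 6, 9, 8] (all sums mod 11).
  S_0 = Σ v_i r_i = 6·9 + 3·7 + 9·6 + 6·9 + 9·8 = 255 ≡ 2.
  S_1 = Σ v_i α_i r_i = 6·8·9 + 3·6·7 + 9·7·6 + 6·4·9 + 9·5·8 = 1512 ≡ 5.
  α_i^2 mod 11 = [9, 3, 5, 5, 3].
  S_2 = Σ v_i α_i^2 r_i = 6·9·9 + 3·3·7 + 9·5·6 + 6·5·9 + 9·3·8 = 1305 ≡ 7.
  S = (2, 5, 7) ≠ 0, so r is not a codeword (an error is present).
Step 3: locate the error. For a single error e at position i, S_ℓ = v_i·e·α_i^ℓ, so α_err = S_1/S_0.
  S_0^{−1} = 2^{−1} = 6 (mod 11), so α_err = 5·6 = 30 ≡ 8 = α_1. Error position i = 1.
  Consistency check: S_2/S_1 = 7·9 = 63 ≡ 8 = α_err ✓ (single-error assumption holds).
Step 4: error magnitude e = S_0/v_1 = S_0·∏_{j≠1}(α_1 − α_j) = 2·2 = 4 ≡ 4 (mod 11).
Step 5: correct position 1: c_1 = r_1 − e = 9 − 4 ≡ 5 (mod 11). Hence c = [5, 7, 6, 9, 8].
  Check: interpolating c through the α_i gives m(x) = 2 + 10·x (degree < 2) with m(α_i) = c_i for every i, so c is indeed a codeword.


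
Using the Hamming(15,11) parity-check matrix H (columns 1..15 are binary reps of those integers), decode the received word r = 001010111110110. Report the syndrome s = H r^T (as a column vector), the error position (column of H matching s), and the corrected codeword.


s = (0, 0, 1, 0)^T, error position = 2, corrected codeword c = 011010111110110

Compute s = H r^T mod 2 one row at a time:
  s_1 = 1 + 1 + 1 + 1 + 0 + 1 + 1 + 0 = 6 ≡ 0 (mod 2).
  s_2 = 0 + 1 + 0 + 1 + 0 + 1 + 1 + 0 = 4 ≡ 0 (mod 2).
  s_3 = 0 + 1 + 0 + 1 + 1 + 1 + 1 + 0 = 5 ≡ 1 (mod 2).
  s_4 = 0 + 1 + 1 + 1 + 1 + 1 + 1 + 0 = 6 ≡ 0 (mod 2).
s = (0, 0, 1, 0)^T — this equals column 2 of H (binary 0010), so error is at position 2.
Correct: flip bit 2 of r = 001010111110110 to get c = 011010111110110.


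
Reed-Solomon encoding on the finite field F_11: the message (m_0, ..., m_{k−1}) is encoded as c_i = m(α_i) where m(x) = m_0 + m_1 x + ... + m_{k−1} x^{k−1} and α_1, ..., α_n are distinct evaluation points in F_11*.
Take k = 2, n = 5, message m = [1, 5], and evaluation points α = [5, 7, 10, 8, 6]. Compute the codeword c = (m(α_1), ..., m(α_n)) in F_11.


c = [4, 3, 7, 8, 9]

Message polynomial: m(x) = 1 + 5·x (mod 11).
For each evaluation point α_i, compute m(α_i) mod 11:
  α_1 = 5: Horner steps 5 → 4, so m(5) = 4.
  α_2 = 7: Horner steps 5 → 3, so m(7) = 3.
  α_3 = 10: Horner steps 5 → 7, so m(10) = 7.
  α_4 = 8: Horner steps 5 → 8, so m(8) = 8.
  α_5 = 6: Horner steps 5 → 9, so m(6) = 9.
Codeword c = [4, 3, 7, 8, 9] ∈ F_11^5.


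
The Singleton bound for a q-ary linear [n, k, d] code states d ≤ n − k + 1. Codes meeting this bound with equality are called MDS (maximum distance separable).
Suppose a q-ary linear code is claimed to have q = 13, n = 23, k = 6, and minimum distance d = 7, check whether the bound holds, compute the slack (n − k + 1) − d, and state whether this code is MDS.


Singleton RHS = n − k + 1 = 18, slack = 11, bound satisfied, not MDS.

Singleton bound: d ≤ n − k + 1.
Here n = 23, k = 6, so n − k + 1 = 18.
Given d = 7, check d ≤ 18: YES.
Slack = (n − k + 1) − d = 11.
The code is NOT MDS (slack = 11 > 0).
Description: the claimed parameters are [23, 6, 7]_13; such a code would be non-MDS.


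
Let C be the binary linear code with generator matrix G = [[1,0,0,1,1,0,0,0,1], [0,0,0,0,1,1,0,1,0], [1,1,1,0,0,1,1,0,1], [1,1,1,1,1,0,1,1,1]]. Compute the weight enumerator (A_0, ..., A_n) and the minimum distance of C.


Weight distribution: A_0 = 1, A_1 = 1, A_3 = 2, A_4 = 4, A_5 = 3, A_6 = 2, A_7 = 2, A_8 = 1. Minimum distance d = 1.

Enumerate all 2^4 = 16 messages m ∈ F_2^4.
For each, compute codeword c = mG in F_2^9, then tally its weight.
  m = 0000 → c = 000000000, weight = 0.
  m = 1000 → c = 100110001, weight = 4.
  m = 0100 → c = 000011010, weight = 3.
  m = 1100 → c = 100101011, weight = 5.
  m = 0010 → c = 111001101, weight = 6.
  m = 1010 → c = 011111100, weight = 6.
  m = 0110 → c = 111010111, weight = 7.
  m = 1110 → c = 011100110, weight = 5.
  m = 0001 → c = 111110111, weight = 8.
  m = 1001 → c = 011000110, weight = 4.
  m = 0101 → c = 111101101, weight = 7.
  m = 1101 → c = 011011100, weight = 5.
  m = 0011 → c = 000111010, weight = 4.
  m = 1011 → c = 100001011, weight = 4.
  m = 0111 → c = 000100000, weight = 1.
  m = 1111 → c = 100010001, weight = 3.
Tally weights:
  weight 0: 1 codewords.
  weight 1: 1 codewords.
  weight 3: 2 codewords.
  weight 4: 4 codewords.
  weight 5: 3 codewords.
  weight 6: 2 codewords.
  weight 7: 2 codewords.
  weight 8: 1 codewords.
Minimum distance d = smallest w > 0 with A_w > 0 = 1.
Sanity: Σ A_w = 16 = 2^4 = 16 ✓.


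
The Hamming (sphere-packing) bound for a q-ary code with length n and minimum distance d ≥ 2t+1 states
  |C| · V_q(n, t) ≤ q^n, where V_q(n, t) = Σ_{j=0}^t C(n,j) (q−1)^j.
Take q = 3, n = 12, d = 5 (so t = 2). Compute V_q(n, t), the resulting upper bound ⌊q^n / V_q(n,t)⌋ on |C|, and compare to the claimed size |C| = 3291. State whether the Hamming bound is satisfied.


V_q(n, t) = 289, q^n = 531441, Hamming bound = 1838, |C| = 3291 > bound (violated).

Step 1: Compute V_q(n, t) = Σ_{j=0}^2 C(n, j) (q−1)^j.
  j = 0: C(12,0)·(2)^0 = 1·1 = 1.
  j = 1: C(12,1)·(2)^1 = 12·2 = 24.
  j = 2: C(12,2)·(2)^2 = 66·4 = 264.
  V_q(n, t) = 1 + 24 + 264 = 289.
Step 2: q^n = 3^12 = 531441.
Step 3: Hamming bound ⌊q^n / V_q(n,t)⌋ = ⌊531441/289⌋ = 1838.
Step 4: Compare |C| = 3291 to 1838: violated.
The claimed |C| lies above the Hamming bound, so no 3-ary code of length 12 with d ≥ 5 can have 3291 codewords.


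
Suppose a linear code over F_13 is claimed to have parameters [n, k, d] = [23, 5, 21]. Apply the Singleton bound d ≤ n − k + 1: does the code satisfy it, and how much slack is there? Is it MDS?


Singleton RHS = n − k + 1 = 19, slack = -2, bound violated (no such code; not MDS).

Singleton bound: d ≤ n − k + 1.
Here n = 23, k = 5, so n − k + 1 = 19.
Given d = 21, check d ≤ 19: NO.
Slack = (n − k + 1) − d = -2.
The slack is negative: d = 21 exceeds n − k + 1 = 19 by 2, so the Singleton bound is violated and no linear [23, 5, 21]_13 code can exist. In particular it is not MDS (MDS requires d = n − k + 1 exactly).
Description: the claimed parameters are [23, 5, 21]_13; such a code would be impossible (violates the Singleton bound).


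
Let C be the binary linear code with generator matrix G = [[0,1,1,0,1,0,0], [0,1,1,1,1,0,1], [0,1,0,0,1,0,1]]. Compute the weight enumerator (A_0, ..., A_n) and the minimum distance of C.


Weight distribution: A_0 = 1, A_2 = 3, A_3 = 3, A_5 = 1. Minimum distance d = 2.

Enumerate all 2^3 = 8 messages m ∈ F_2^3.
For each, compute codeword c = mG in F_2^7, then tally its weight.
  m = 000 → c = 0000000, weight = 0.
  m = 100 → c = 0110100, weight = 3.
  m = 010 → c = 0111101, weight = 5.
  m = 110 → c = 0001001, weight = 2.
  m = 001 → c = 0100101, weight = 3.
  m = 101 → c = 0010001, weight = 2.
  m = 011 → c = 0011000, weight = 2.
  m = 111 → c = 0101100, weight = 3.
Tally weights:
  weight 0: 1 codewords.
  weight 2: 3 codewords.
  weight 3: 3 codewords.
  weight 5: 1 codewords.
Minimum distance d = smallest w > 0 with A_w > 0 = 2.
Sanity: Σ A_w = 8 = 2^3 = 8 ✓.


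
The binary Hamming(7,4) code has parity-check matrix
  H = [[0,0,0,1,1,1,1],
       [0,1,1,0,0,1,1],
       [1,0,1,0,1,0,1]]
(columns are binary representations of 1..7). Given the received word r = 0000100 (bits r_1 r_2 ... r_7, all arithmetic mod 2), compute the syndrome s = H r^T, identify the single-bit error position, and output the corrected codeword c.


s = (1, 0, 1)^T, error position = 5, corrected codeword c = 0000000

Compute s = H r^T mod 2 one row at a time:
  s_1 = 0 + 1 + 0 + 0 = 1 ≡ 1 (mod 2).
  s_2 = 0 + 0 + 0 + 0 = 0 ≡ 0 (mod 2).
  s_3 = 0 + 0 + 1 + 0 = 1 ≡ 1 (mod 2).
s = (1, 0, 1)^T — this equals column 5 of H (binary 101), so error is at position 5.
Correct: flip bit 5 of r = 0000100 to get c = 0000000.


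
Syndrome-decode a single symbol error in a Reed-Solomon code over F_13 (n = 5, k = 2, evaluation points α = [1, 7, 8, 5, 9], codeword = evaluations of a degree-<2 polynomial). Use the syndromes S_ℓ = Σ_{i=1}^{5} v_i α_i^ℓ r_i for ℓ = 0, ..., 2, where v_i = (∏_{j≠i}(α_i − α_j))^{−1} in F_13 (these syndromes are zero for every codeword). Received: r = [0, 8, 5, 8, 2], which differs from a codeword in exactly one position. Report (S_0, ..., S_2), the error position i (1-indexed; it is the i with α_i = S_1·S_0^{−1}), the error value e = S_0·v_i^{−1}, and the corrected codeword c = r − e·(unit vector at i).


S = (9, 6, 4), error at position 4, error magnitude e = 7, c = [0, 8, 5, 1, 2].

Step 1: column multipliers v_i = (∏_{j≠i}(α_i − α_j))^{−1} mod 13.
  i = 1 (α = 1): (1−7)(1−8)(1−5)(1−9) = (−6)·(−7)·(−4)·(−8) = 1344 ≡ 5, so v_1 = 5^{−1} = 8 (mod 13).
  i = 2 (α = 7): (7−1)(7−8)(7−5)(7−9) = 6·(−1)·2·(−2) = 24 ≡ 11, so v_2 = 11^{−1} = 6 (mod 13).
  i = 3 (α = 8): (8−1)(8−7)(8−5)(8−9) = 7·1·3·(−1) = −21 ≡ 5, so v_3 = 5^{−1} = 8 (mod 13).
  i = 4 (α = 5): (5−1)(5−7)(5−8)(5−9) = 4·(−2)·(−3)·(−4) = −96 ≡ 8, so v_4 = 8^{−1} = 5 (mod 13).
  i = 5 (α = 9): (9−1)(9−7)(9−8)(9−5) = 8·2·1·4 = 64 ≡ 12, so v_5 = 12^{−1} = 12 (mod 13).
  v = [8, 6, 8, 5, 12].
Step 2: syndromes of r = [0, 8, 5, 8, 2] (all sums mod 13).
  S_0 = Σ v_i r_i = 8·0 + 6·8 + 8·5 + 5·8 + 12·2 = 152 ≡ 9.
  S_1 = Σ v_i α_i r_i = 8·1·0 + 6·7·8 + 8·8·5 + 5·5·8 + 12·9·2 = 1072 ≡ 6.
  α_i^2 mod 13 = [1, 10, 12, 12, 3].
  S_2 = Σ v_i α_i^2 r_i = 8·1·0 + 6·10·8 + 8·12·5 + 5·12·8 + 12·3·2 = 1512 ≡ 4.
  S = (9, 6, 4) ≠ 0, so r is not a codeword (an error is present).
Step 3: locate the error. For a single error e at position i, S_ℓ = v_i·e·α_i^ℓ, so α_err = S_1/S_0.
  S_0^{−1} = 9^{−1} = 3 (mod 13), so α_err = 6·3 = 18 ≡ 5 = α_4. Error position i = 4.
  Consistency check: S_2/S_1 = 4·11 = 44 ≡ 5 = α_err ✓ (single-error assumption holds).
Step 4: error magnitude e = S_0/v_4 = S_0·∏_{j≠4}(α_4 − α_j) = 9·8 = 72 ≡ 7 (mod 13).
Step 5: correct position 4: c_4 = r_4 − e = 8 − 7 ≡ 1 (mod 13). Hence c = [0, 8, 5, 1, 2].
  Check: interpolating c through the α_i gives m(x) = 3 + 10·x (degree < 2) with m(α_i) = c_i for every i, so c is indeed a codeword.


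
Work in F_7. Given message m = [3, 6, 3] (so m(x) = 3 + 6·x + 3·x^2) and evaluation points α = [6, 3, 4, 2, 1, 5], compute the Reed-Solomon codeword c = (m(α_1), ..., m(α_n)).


c = [0, 6, 5, 6, 5, 3]

Message polynomial: m(x) = 3 + 6·x + 3·x^2 (mod 7).
For each evaluation point α_i, compute m(α_i) mod 7:
  α_1 = 6: Horner steps 3 → 3 → 0, so m(6) = 0.
  α_2 = 3: Horner steps 3 → 1 → 6, so m(3) = 6.
  α_3 = 4: Horner steps 3 → 4 → 5, so m(4) = 5.
  α_4 = 2: Horner steps 3 → 5 → 6, so m(2) = 6.
  α_5 = 1: Horner steps 3 → 2 → 5, so m(1) = 5.
  α_6 = 5: Horner steps 3 → 0 → 3, so m(5) = 3.
Codeword c = [0, 6, 5, 6, 5, 3] ∈ F_7^6.


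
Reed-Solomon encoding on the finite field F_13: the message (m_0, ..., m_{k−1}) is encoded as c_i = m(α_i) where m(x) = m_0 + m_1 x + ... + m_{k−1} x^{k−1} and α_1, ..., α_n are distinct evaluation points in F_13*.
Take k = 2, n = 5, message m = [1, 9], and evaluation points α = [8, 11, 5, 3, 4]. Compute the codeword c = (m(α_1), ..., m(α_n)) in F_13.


c = [8, 9, 7, 2, 11]

Message polynomial: m(x) = 1 + 9·x (mod 13).
For each evaluation point α_i, compute m(α_i) mod 13:
  α_1 = 8: Horner steps 9 → 8, so m(8) = 8.
  α_2 = 11: Horner steps 9 → 9, so m(11) = 9.
  α_3 = 5: Horner steps 9 → 7, so m(5) = 7.
  α_4 = 3: Horner steps 9 → 2, so m(3) = 2.
  α_5 = 4: Horner steps 9 → 11, so m(4) = 11.
Codeword c = [8, 9, 7, 2, 11] ∈ F_13^5.


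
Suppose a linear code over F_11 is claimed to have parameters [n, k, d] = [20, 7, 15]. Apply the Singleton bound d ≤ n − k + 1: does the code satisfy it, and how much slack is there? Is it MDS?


Singleton RHS = n − k + 1 = 14, slack = -1, bound violated (no such code; not MDS).

Singleton bound: d ≤ n − k + 1.
Here n = 20, k = 7, so n − k + 1 = 14.
Given d = 15, check d ≤ 14: NO.
Slack = (n − k + 1) − d = -1.
The slack is negative: d = 15 exceeds n − k + 1 = 14 by 1, so the Singleton bound is violated and no linear [20, 7, 15]_11 code can exist. In particular it is not MDS (MDS requires d = n − k + 1 exactly).
Description: the claimed parameters are [20, 7, 15]_11; such a code would be impossible (violates the Singleton bound).


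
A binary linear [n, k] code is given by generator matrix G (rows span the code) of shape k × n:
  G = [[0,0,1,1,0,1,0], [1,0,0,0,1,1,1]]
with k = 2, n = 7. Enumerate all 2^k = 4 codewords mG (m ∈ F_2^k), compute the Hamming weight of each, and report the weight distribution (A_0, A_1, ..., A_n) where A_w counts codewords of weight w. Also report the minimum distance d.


Weight distribution: A_0 = 1, A_3 = 1, A_4 = 1, A_5 = 1. Minimum distance d = 3.

Enumerate all 2^2 = 4 messages m ∈ F_2^2.
For each, compute codeword c = mG in F_2^7, then tally its weight.
  m = 00 → c = 0000000, weight = 0.
  m = 10 → c = 0011010, weight = 3.
  m = 01 → c = 1000111, weight = 4.
  m = 11 → c = 1011101, weight = 5.
Tally weights:
  weight 0: 1 codewords.
  weight 3: 1 codewords.
  weight 4: 1 codewords.
  weight 5: 1 codewords.
Minimum distance d = smallest w > 0 with A_w > 0 = 3.
Sanity: Σ A_w = 4 = 2^2 = 4 ✓.


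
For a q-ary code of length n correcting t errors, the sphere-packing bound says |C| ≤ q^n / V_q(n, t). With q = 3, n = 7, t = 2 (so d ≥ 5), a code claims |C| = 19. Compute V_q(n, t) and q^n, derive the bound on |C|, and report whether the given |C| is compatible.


V_q(n, t) = 99, q^n = 2187, Hamming bound = 22, |C| = 19 ≤ bound (satisfied).

Step 1: Compute V_q(n, t) = Σ_{j=0}^2 C(n, j) (q−1)^j.
  j = 0: C(7,0)·(2)^0 = 1·1 = 1.
  j = 1: C(7,1)·(2)^1 = 7·2 = 14.
  j = 2: C(7,2)·(2)^2 = 21·4 = 84.
  V_q(n, t) = 1 + 14 + 84 = 99.
Step 2: q^n = 3^7 = 2187.
Step 3: Hamming bound ⌊q^n / V_q(n,t)⌋ = ⌊2187/99⌋ = 22.
Step 4: Compare |C| = 19 to 22: satisfied.
The claimed |C| lies below the Hamming bound.


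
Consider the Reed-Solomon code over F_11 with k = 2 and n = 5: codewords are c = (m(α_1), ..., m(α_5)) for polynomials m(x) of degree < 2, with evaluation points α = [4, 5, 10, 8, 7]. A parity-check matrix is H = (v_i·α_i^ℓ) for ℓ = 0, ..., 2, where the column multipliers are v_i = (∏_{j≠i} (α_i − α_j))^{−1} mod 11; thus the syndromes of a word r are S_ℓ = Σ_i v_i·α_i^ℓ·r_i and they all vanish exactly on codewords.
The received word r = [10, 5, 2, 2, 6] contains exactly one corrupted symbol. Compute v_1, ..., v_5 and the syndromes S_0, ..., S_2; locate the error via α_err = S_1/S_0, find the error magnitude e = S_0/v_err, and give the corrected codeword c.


S = (5, 7, 1), error at position 4, error magnitude e = 1, c = [10, 5, 2, 1, 6].

Step 1: column multipliers v_i = (∏_{j≠i}(α_i − α_j))^{−1} mod 11.
  i = 1 (α = 4): (4−5)(4−10)(4−8)(4−7) = (−1)·(−6)·(−4)·(−3) = 72 ≡ 6, so v_1 = 6^{−1} = 2 (mod 11).
  i = 2 (α = 5): (5−4)(5−10)(5−8)(5−7) = 1·(−5)·(−3)·(−2) = −30 ≡ 3, so v_2 = 3^{−1} = 4 (mod 11).
  i = 3 (α = 10): (10−4)(10−5)(10−8)(10−7) = 6·5·2·3 = 180 ≡ 4, so v_3 = 4^{−1} = 3 (mod 11).
  i = 4 (α = 8): (8−4)(8−5)(8−10)(8−7) = 4·3·(−2)·1 = −24 ≡ 9, so v_4 = 9^{−1} = 5 (mod 11).
  i = 5 (α = 7): (7−4)(7−5)(7−10)(7−8) = 3·2·(−3)·(−1) = 18 ≡ 7, so v_5 = 7^{−1} = 8 (mod 11).
  v = [2, 4, 3, 5, 8].
Step 2: syndromes of r = [10, 5, 2, 2, 6] (all sums mod 11).
  S_0 = Σ v_i r_i = 2·10 + 4·5 + 3·2 + 5·2 + 8·6 = 104 ≡ 5.
  S_1 = Σ v_i α_i r_i = 2·4·10 + 4·5·5 + 3·10·2 + 5·8·2 + 8·7·6 = 656 ≡ 7.
  α_i^2 mod 11 = [5, 3, 1, 9, 5].
  S_2 = Σ v_i α_i^2 r_i = 2·5·10 + 4·3·5 + 3·1·2 + 5·9·2 + 8·5·6 = 496 ≡ 1.
  S = (5, 7, 1) ≠ 0, so r is not a codeword (an error is present).
Step 3: locate the error. For a single error e at position i, S_ℓ = v_i·e·α_i^ℓ, so α_err = S_1/S_0.
  S_0^{−1} = 5^{−1} = 9 (mod 11), so α_err = 7·9 = 63 ≡ 8 = α_4. Error position i = 4.
  Consistency check: S_2/S_1 = 1·8 = 8 ≡ 8 = α_err ✓ (single-error assumption holds).
Step 4: error magnitude e = S_0/v_4 = S_0·∏_{j≠4}(α_4 − α_j) = 5·9 = 45 ≡ 1 (mod 11).
Step 5: correct position 4: c_4 = r_4 − e = 2 − 1 ≡ 1 (mod 11). Hence c = [10, 5, 2, 1, 6].
  Check: interpolating c through the α_i gives m(x) = 8 + 6·x (degree < 2) with m(α_i) = c_i for every i, so c is indeed a codeword.


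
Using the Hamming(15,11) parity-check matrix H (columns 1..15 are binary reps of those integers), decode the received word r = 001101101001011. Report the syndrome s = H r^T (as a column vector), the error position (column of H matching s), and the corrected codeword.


s = (0, 0, 1, 0)^T, error position = 2, corrected codeword c = 011101101001011

Compute s = H r^T mod 2 one row at a time:
  s_1 = 0 + 1 + 0 + 0 + 1 + 0 + 1 + 1 = 4 ≡ 0 (mod 2).
  s_2 = 1 + 0 + 1 + 1 + 1 + 0 + 1 + 1 = 6 ≡ 0 (mod 2).
  s_3 = 0 + 1 + 1 + 1 + 0 + 0 + 1 + 1 = 5 ≡ 1 (mod 2).
  s_4 = 0 + 1 + 0 + 1 + 1 + 0 + 0 + 1 = 4 ≡ 0 (mod 2).
s = (0, 0, 1, 0)^T — this equals column 2 of H (binary 0010), so error is at position 2.
Correct: flip bit 2 of r = 001101101001011 to get c = 011101101001011.


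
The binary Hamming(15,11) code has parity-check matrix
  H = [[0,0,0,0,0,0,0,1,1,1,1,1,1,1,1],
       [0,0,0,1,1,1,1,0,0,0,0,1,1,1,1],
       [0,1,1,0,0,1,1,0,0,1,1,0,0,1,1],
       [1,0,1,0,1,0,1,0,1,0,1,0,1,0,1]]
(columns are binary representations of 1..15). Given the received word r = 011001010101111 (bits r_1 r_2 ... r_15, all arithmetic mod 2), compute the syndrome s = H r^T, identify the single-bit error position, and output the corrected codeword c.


s = (0, 1, 0, 1)^T, error position = 5, corrected codeword c = 011011010101111

Compute s = H r^T mod 2 one row at a time:
  s_1 = 1 + 0 + 1 + 0 + 1 + 1 + 1 + 1 = 6 ≡ 0 (mod 2).
  s_2 = 0 + 0 + 1 + 0 + 1 + 1 + 1 + 1 = 5 ≡ 1 (mod 2).
  s_3 = 1 + 1 + 1 + 0 + 1 + 0 + 1 + 1 = 6 ≡ 0 (mod 2).
  s_4 = 0 + 1 + 0 + 0 + 0 + 0 + 1 + 1 = 3 ≡ 1 (mod 2).
s = (0, 1, 0, 1)^T — this equals column 5 of H (binary 0101), so error is at position 5.
Correct: flip bit 5 of r = 011001010101111 to get c = 011011010101111.


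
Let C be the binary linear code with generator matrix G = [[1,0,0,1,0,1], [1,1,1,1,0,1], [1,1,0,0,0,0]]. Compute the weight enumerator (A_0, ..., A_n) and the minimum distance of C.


Weight distribution: A_0 = 1, A_2 = 3, A_3 = 3, A_5 = 1. Minimum distance d = 2.

Enumerate all 2^3 = 8 messages m ∈ F_2^3.
For each, compute codeword c = mG in F_2^6, then tally its weight.
  m = 000 → c = 000000, weight = 0.
  m = 100 → c = 100101, weight = 3.
  m = 010 → c = 111101, weight = 5.
  m = 110 → c = 011000, weight = 2.
  m = 001 → c = 110000, weight = 2.
  m = 101 → c = 010101, weight = 3.
  m = 011 → c = 001101, weight = 3.
  m = 111 → c = 101000, weight = 2.
Tally weights:
  weight 0: 1 codewords.
  weight 2: 3 codewords.
  weight 3: 3 codewords.
  weight 5: 1 codewords.
Minimum distance d = smallest w > 0 with A_w > 0 = 2.
Sanity: Σ A_w = 8 = 2^3 = 8 ✓.


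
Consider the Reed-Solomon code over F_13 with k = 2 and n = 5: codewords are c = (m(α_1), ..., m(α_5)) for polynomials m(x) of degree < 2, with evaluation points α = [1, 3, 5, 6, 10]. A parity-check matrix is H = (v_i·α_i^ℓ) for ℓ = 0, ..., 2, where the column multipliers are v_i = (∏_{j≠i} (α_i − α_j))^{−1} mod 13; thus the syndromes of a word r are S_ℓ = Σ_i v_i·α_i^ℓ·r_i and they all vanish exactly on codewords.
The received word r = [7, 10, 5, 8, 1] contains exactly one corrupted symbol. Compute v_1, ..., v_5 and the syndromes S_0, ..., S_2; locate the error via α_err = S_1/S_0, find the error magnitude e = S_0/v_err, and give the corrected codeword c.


S = (5, 12, 8), error at position 3, error magnitude e = 5, c = [7, 10, 0, 8, 1].

Step 1: column multipliers v_i = (∏_{j≠i}(α_i − α_j))^{−1} mod 13.
  i = 1 (α = 1): (1−3)(1−5)(1−6)(1−10) = (−2)·(−4)·(−5)·(−9) = 360 ≡ 9, so v_1 = 9^{−1} = 3 (mod 13).
  i = 2 (α = 3): (3−1)(3−5)(3−6)(3−10) = 2·(−2)·(−3)·(−7) = −84 ≡ 7, so v_2 = 7^{−1} = 2 (mod 13).
  i = 3 (α = 5): (5−1)(5−3)(5−6)(5−10) = 4·2·(−1)·(−5) = 40 ≡ 1, so v_3 = 1^{−1} = 1 (mod 13).
  i = 4 (α = 6): (6−1)(6−3)(6−5)(6−10) = 5·3·1·(−4) = −60 ≡ 5, so v_4 = 5^{−1} = 8 (mod 13).
  i = 5 (α = 10): (10−1)(10−3)(10−5)(10−6) = 9·7·5·4 = 1260 ≡ 12, so v_5 = 12^{−1} = 12 (mod 13).
  v = [3, 2, 1, 8, 12].
Step 2: syndromes of r = [7, 10, 5, 8, 1] (all sums mod 13).
  S_0 = Σ v_i r_i = 3·7 + 2·10 + 1·5 + 8·8 + 12·1 = 122 ≡ 5.
  S_1 = Σ v_i α_i r_i = 3·1·7 + 2·3·10 + 1·5·5 + 8·6·8 + 12·10·1 = 610 ≡ 12.
  α_i^2 mod 13 = [1, 9, 12, 10, 9].
  S_2 = Σ v_i α_i^2 r_i = 3·1·7 + 2·9·10 + 1·12·5 + 8·10·8 + 12·9·1 = 1009 ≡ 8.
  S = (5, 12, 8) ≠ 0, so r is not a codeword (an error is present).
Step 3: locate the error. For a single error e at position i, S_ℓ = v_i·e·α_i^ℓ, so α_err = S_1/S_0.
  S_0^{−1} = 5^{−1} = 8 (mod 13), so α_err = 12·8 = 96 ≡ 5 = α_3. Error position i = 3.
  Consistency check: S_2/S_1 = 8·12 = 96 ≡ 5 = α_err ✓ (single-error assumption holds).
Step 4: error magnitude e = S_0/v_3 = S_0·∏_{j≠3}(α_3 − α_j) = 5·1 = 5 ≡ 5 (mod 13).
Step 5: correct position 3: c_3 = r_3 − e = 5 − 5 ≡ 0 (mod 13). Hence c = [7, 10, 0, 8, 1].
  Check: interpolating c through the α_i gives m(x) = 12 + 8·x (degree < 2) with m(α_i) = c_i for every i, so c is indeed a codeword.


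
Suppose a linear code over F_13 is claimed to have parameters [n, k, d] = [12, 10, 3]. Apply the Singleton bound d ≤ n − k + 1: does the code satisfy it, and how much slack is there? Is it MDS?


Singleton RHS = n − k + 1 = 3, slack = 0, bound satisfied, MDS.

Singleton bound: d ≤ n − k + 1.
Here n = 12, k = 10, so n − k + 1 = 3.
Given d = 3, check d ≤ 3: YES.
Slack = (n − k + 1) − d = 0.
The code is MDS (slack = 0).
Description: the claimed parameters are [12, 10, 3]_13; such a code would be MDS (meets Singleton bound).


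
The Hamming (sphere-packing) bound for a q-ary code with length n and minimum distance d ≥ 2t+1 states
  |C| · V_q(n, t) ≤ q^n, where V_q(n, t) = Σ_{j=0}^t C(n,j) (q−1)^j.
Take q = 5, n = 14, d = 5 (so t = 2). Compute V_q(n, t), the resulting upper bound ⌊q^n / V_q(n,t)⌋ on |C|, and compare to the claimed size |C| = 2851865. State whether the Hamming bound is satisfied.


V_q(n, t) = 1513, q^n = 6103515625, Hamming bound = 4034048, |C| = 2851865 ≤ bound (satisfied).

Step 1: Compute V_q(n, t) = Σ_{j=0}^2 C(n, j) (q−1)^j.
  j = 0: C(14,0)·(4)^0 = 1·1 = 1.
  j = 1: C(14,1)·(4)^1 = 14·4 = 56.
  j = 2: C(14,2)·(4)^2 = 91·16 = 1456.
  V_q(n, t) = 1 + 56 + 1456 = 1513.
Step 2: q^n = 5^14 = 6103515625.
Step 3: Hamming bound ⌊q^n / V_q(n,t)⌋ = ⌊6103515625/1513⌋ = 4034048.
Step 4: Compare |C| = 2851865 to 4034048: satisfied.
The claimed |C| lies below the Hamming bound.


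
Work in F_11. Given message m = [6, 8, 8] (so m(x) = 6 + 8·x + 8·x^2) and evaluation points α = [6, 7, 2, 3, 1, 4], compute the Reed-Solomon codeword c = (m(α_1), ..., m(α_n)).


c = [1, 3, 10, 3, 0, 1]

Message polynomial: m(x) = 6 + 8·x + 8·x^2 (mod 11).
For each evaluation point α_i, compute m(α_i) mod 11:
  α_1 = 6: Horner steps 8 → 1 → 1, so m(6) = 1.
  α_2 = 7: Horner steps 8 → 9 → 3, so m(7) = 3.
  α_3 = 2: Horner steps 8 → 2 → 10, so m(2) = 10.
  α_4 = 3: Horner steps 8 → 10 → 3, so m(3) = 3.
  α_5 = 1: Horner steps 8 → 5 → 0, so m(1) = 0.
  α_6 = 4: Horner steps 8 → 7 → 1, so m(4) = 1.
Codeword c = [1, 3, 10, 3, 0, 1] ∈ F_11^6.


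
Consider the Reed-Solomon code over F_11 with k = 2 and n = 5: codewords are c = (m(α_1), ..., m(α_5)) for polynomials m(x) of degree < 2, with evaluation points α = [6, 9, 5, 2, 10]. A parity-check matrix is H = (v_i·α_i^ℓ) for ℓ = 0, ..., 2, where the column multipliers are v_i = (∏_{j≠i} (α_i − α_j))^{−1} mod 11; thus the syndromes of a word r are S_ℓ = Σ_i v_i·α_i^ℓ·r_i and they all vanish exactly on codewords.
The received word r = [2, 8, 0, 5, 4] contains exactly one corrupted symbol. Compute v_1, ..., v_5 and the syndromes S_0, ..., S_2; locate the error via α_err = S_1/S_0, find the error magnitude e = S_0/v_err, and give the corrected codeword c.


S = (10, 1, 10), error at position 5, error magnitude e = 5, c = [2, 8, 0, 5, 10].

Step 1: column multipliers v_i = (∏_{j≠i}(α_i − α_j))^{−1} mod 11.
  i = 1 (α = 6): (6−9)(6−5)(6−2)(6−10) = (−3)·1·4·(−4) = 48 ≡ 4, so v_1 = 4^{−1} = 3 (mod 11).
  i = 2 (α = 9): (9−6)(9−5)(9−2)(9−10) = 3·4·7·(−1) = −84 ≡ 4, so v_2 = 4^{−1} = 3 (mod 11).
  i = 3 (α = 5): (5−6)(5−9)(5−2)(5−10) = (−1)·(−4)·3·(−5) = −60 ≡ 6, so v_3 = 6^{−1} = 2 (mod 11).
  i = 4 (α = 2): (2−6)(2−9)(2−5)(2−10) = (−4)·(−7)·(−3)·(−8) = 672 ≡ 1, so v_4 = 1^{−1} = 1 (mod 11).
  i = 5 (α = 10): (10−6)(10−9)(10−5)(10−2) = 4·1·5·8 = 160 ≡ 6, so v_5 = 6^{−1} = 2 (mod 11).
  v = [3, 3, 2, 1, 2].
Step 2: syndromes of r = [2, 8, 0, 5, 4] (all sums mod 11).
  S_0 = Σ v_i r_i = 3·2 + 3·8 + 2·0 + 1·5 + 2·4 = 43 ≡ 10.
  S_1 = Σ v_i α_i r_i = 3·6·2 + 3·9·8 + 2·5·0 + 1·2·5 + 2·10·4 = 342 ≡ 1.
  α_i^2 mod 11 = [3, 4, 3, 4, 1].
  S_2 = Σ v_i α_i^2 r_i = 3·3·2 + 3·4·8 + 2·3·0 + 1·4·5 + 2·1·4 = 142 ≡ 10.
  S = (10, 1, 10) ≠ 0, so r is not a codeword (an error is present).
Step 3: locate the error. For a single error e at position i, S_ℓ = v_i·e·α_i^ℓ, so α_err = S_1/S_0.
  S_0^{−1} = 10^{−1} = 10 (mod 11), so α_err = 1·10 = 10 ≡ 10 = α_5. Error position i = 5.
  Consistency check: S_2/S_1 = 10·1 = 10 ≡ 10 = α_err ✓ (single-error assumption holds).
Step 4: error magnitude e = S_0/v_5 = S_0·∏_{j≠5}(α_5 − α_j) = 10·6 = 60 ≡ 5 (mod 11).
Step 5: correct position 5: c_5 = r_5 − e = 4 − 5 ≡ 10 (mod 11). Hence c = [2, 8, 0, 5, 10].
  Check: interpolating c through the α_i gives m(x) = 1 + 2·x (degree < 2) with m(α_i) = c_i for every i, so c is indeed a codeword.


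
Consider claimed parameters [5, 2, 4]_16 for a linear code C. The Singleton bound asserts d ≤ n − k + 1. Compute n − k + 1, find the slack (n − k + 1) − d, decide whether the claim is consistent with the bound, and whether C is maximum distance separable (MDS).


Singleton RHS = n − k + 1 = 4, slack = 0, bound satisfied, MDS.

Singleton bound: d ≤ n − k + 1.
Here n = 5, k = 2, so n − k + 1 = 4.
Given d = 4, check d ≤ 4: YES.
Slack = (n − k + 1) − d = 0.
The code is MDS (slack = 0).
Description: the claimed parameters are [5, 2, 4]_16; such a code would be MDS (meets Singleton bound).


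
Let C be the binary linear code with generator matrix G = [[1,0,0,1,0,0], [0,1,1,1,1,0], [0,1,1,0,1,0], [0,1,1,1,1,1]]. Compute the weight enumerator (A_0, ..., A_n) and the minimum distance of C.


Weight distribution: A_0 = 1, A_1 = 3, A_2 = 3, A_3 = 2, A_4 = 3, A_5 = 3, A_6 = 1. Minimum distance d = 1.

Enumerate all 2^4 = 16 messages m ∈ F_2^4.
For each, compute codeword c = mG in F_2^6, then tally its weight.
  m = 0000 → c = 000000, weight = 0.
  m = 1000 → c = 100100, weight = 2.
  m = 0100 → c = 011110, weight = 4.
  m = 1100 → c = 111010, weight = 4.
  m = 0010 → c = 011010, weight = 3.
  m = 1010 → c = 111110, weight = 5.
  m = 0110 → c = 000100, weight = 1.
  m = 1110 → c = 100000, weight = 1.
  m = 0001 → c = 011111, weight = 5.
  m = 1001 → c = 111011, weight = 5.
  m = 0101 → c = 000001, weight = 1.
  m = 1101 → c = 100101, weight = 3.
  m = 0011 → c = 000101, weight = 2.
  m = 1011 → c = 100001, weight = 2.
  m = 0111 → c = 011011, weight = 4.
  m = 1111 → c = 111111, weight = 6.
Tally weights:
  weight 0: 1 codewords.
  weight 1: 3 codewords.
  weight 2: 3 codewords.
  weight 3: 2 codewords.
  weight 4: 3 codewords.
  weight 5: 3 codewords.
  weight 6: 1 codewords.
Minimum distance d = smallest w > 0 with A_w > 0 = 1.
Sanity: Σ A_w = 16 = 2^4 = 16 ✓.


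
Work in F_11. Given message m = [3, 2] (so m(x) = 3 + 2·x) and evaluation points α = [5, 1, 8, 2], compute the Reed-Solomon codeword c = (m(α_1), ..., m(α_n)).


c = [2, 5, 8, 7]

Message polynomial: m(x) = 3 + 2·x (mod 11).
For each evaluation point α_i, compute m(α_i) mod 11:
  α_1 = 5: Horner steps 2 → 2, so m(5) = 2.
  α_2 = 1: Horner steps 2 → 5, so m(1) = 5.
  α_3 = 8: Horner steps 2 → 8, so m(8) = 8.
  α_4 = 2: Horner steps 2 → 7, so m(2) = 7.
Codeword c = [2, 5, 8, 7] ∈ F_11^4.


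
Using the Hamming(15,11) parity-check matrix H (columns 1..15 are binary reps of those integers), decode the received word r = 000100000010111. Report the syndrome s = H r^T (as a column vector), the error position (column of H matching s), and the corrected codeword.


s = (0, 0, 1, 1)^T, error position = 3, corrected codeword c = 001100000010111

Compute s = H r^T mod 2 one row at a time:
  s_1 = 0 + 0 + 0 + 1 + 0 + 1 + 1 + 1 = 4 ≡ 0 (mod 2).
  s_2 = 1 + 0 + 0 + 0 + 0 + 1 + 1 + 1 = 4 ≡ 0 (mod 2).
  s_3 = 0 + 0 + 0 + 0 + 0 + 1 + 1 + 1 = 3 ≡ 1 (mod 2).
  s_4 = 0 + 0 + 0 + 0 + 0 + 1 + 1 + 1 = 3 ≡ 1 (mod 2).
s = (0, 0, 1, 1)^T — this equals column 3 of H (binary 0011), so error is at position 3.
Correct: flip bit 3 of r = 000100000010111 to get c = 001100000010111.


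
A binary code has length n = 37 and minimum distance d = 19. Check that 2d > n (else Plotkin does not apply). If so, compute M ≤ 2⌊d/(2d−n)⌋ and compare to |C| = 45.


Plotkin bound M ≤ 38; given |C| = 45 > bound (violated).

Check applicability: 2d = 38, n = 37.
2d − n = 1 > 0, so Plotkin applies.
Compute d/(2d−n) = 19/1 ≈ 19.0000.
⌊d/(2d−n)⌋ = 19.
Plotkin bound: M ≤ 2·19 = 38.
Given |C| = 45, check: VIOLATED.
This |C| is above the Plotkin bound, so no binary code with n = 37, d = 19 and 45 codewords exists.


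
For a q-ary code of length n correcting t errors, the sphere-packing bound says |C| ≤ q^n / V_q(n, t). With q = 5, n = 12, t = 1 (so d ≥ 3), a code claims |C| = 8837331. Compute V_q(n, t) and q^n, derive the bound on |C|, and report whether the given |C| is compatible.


V_q(n, t) = 49, q^n = 244140625, Hamming bound = 4982461, |C| = 8837331 > bound (violated).

Step 1: Compute V_q(n, t) = Σ_{j=0}^1 C(n, j) (q−1)^j.
  j = 0: C(12,0)·(4)^0 = 1·1 = 1.
  j = 1: C(12,1)·(4)^1 = 12·4 = 48.
  V_q(n, t) = 1 + 48 = 49.
Step 2: q^n = 5^12 = 244140625.
Step 3: Hamming bound ⌊q^n / V_q(n,t)⌋ = ⌊244140625/49⌋ = 4982461.
Step 4: Compare |C| = 8837331 to 4982461: violated.
The claimed |C| lies above the Hamming bound, so no 5-ary code of length 12 with d ≥ 3 can have 8837331 codewords.


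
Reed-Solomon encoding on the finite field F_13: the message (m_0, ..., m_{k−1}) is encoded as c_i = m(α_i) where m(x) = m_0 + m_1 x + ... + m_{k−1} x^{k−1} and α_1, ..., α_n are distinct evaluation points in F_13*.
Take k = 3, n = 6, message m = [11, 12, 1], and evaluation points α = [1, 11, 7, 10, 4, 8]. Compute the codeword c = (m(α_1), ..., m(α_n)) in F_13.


c = [11, 4, 1, 10, 10, 2]

Message polynomial: m(x) = 11 + 12·x + 1·x^2 (mod 13).
For each evaluation point α_i, compute m(α_i) mod 13:
  α_1 = 1: Horner steps 1 → 0 → 11, so m(1) = 11.
  α_2 = 11: Horner steps 1 → 10 → 4, so m(11) = 4.
  α_3 = 7: Horner steps 1 → 6 → 1, so m(7) = 1.
  α_4 = 10: Horner steps 1 → 9 → 10, so m(10) = 10.
  α_5 = 4: Horner steps 1 → 3 → 10, so m(4) = 10.
  α_6 = 8: Horner steps 1 → 7 → 2, so m(8) = 2.
Codeword c = [11, 4, 1, 10, 10, 2] ∈ F_13^6.


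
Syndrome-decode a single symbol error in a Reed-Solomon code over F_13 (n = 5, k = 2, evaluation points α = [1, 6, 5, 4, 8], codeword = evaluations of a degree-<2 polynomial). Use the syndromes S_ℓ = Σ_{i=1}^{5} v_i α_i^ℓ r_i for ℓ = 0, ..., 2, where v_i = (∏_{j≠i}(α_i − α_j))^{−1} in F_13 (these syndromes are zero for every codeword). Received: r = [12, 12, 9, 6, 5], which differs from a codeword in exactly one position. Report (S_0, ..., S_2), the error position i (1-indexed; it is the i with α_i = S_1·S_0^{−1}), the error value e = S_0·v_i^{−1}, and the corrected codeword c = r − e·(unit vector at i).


S = (7, 7, 7), error at position 1, error magnitude e = 2, c = [10, 12, 9, 6, 5].

Step 1: column multipliers v_i = (∏_{j≠i}(α_i − α_j))^{−1} mod 13.
  i = 1 (α = 1): (1−6)(1−5)(1−4)(1−8) = (−5)·(−4)·(−3)·(−7) = 420 ≡ 4, so v_1 = 4^{−1} = 10 (mod 13).
  i = 2 (α = 6): (6−1)(6−5)(6−4)(6−8) = 5·1·2·(−2) = −20 ≡ 6, so v_2 = 6^{−1} = 11 (mod 13).
  i = 3 (α = 5): (5−1)(5−6)(5−4)(5−8) = 4·(−1)·1·(−3) = 12 ≡ 12, so v_3 = 12^{−1} = 12 (mod 13).
  i = 4 (α = 4): (4−1)(4−6)(4−5)(4−8) = 3·(−2)·(−1)·(−4) = −24 ≡ 2, so v_4 = 2^{−1} = 7 (mod 13).
  i = 5 (α = 8): (8−1)(8−6)(8−5)(8−4) = 7·2·3·4 = 168 ≡ 12, so v_5 = 12^{−1} = 12 (mod 13).
  v = [10, 11, 12, 7, 12].
Step 2: syndromes of r = [12, 12, 9, 6, 5] (all sums mod 13).
  S_0 = Σ v_i r_i = 10·12 + 11·12 + 12·9 + 7·6 + 12·5 = 462 ≡ 7.
  S_1 = Σ v_i α_i r_i = 10·1·12 + 11·6·12 + 12·5·9 + 7·4·6 + 12·8·5 = 2100 ≡ 7.
  α_i^2 mod 13 = [1, 10, 12, 3, 12].
  S_2 = Σ v_i α_i^2 r_i = 10·1·12 + 11·10·12 + 12·12·9 + 7·3·6 + 12·12·5 = 3582 ≡ 7.
  S = (7, 7, 7) ≠ 0, so r is not a codeword (an error is present).
Step 3: locate the error. For a single error e at position i, S_ℓ = v_i·e·α_i^ℓ, so α_err = S_1/S_0.
  S_0^{−1} = 7^{−1} = 2 (mod 13), so α_err = 7·2 = 14 ≡ 1 = α_1. Error position i = 1.
  Consistency check: S_2/S_1 = 7·2 = 14 ≡ 1 = α_err ✓ (single-error assumption holds).
Step 4: error magnitude e = S_0/v_1 = S_0·∏_{j≠1}(α_1 − α_j) = 7·4 = 28 ≡ 2 (mod 13).
Step 5: correct position 1: c_1 = r_1 − e = 12 − 2 ≡ 10 (mod 13). Hence c = [10, 12, 9, 6, 5].
  Check: interpolating c through the α_i gives m(x) = 7 + 3·x (degree < 2) with m(α_i) = c_i for every i, so c is indeed a codeword.


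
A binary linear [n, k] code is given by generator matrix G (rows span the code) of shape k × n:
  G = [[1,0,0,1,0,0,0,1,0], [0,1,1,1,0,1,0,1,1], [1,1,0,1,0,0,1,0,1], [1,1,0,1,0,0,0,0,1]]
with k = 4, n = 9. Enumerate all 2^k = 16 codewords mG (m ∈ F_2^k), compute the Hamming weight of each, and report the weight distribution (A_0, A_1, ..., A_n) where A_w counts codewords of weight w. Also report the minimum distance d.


Weight distribution: A_0 = 1, A_1 = 1, A_3 = 3, A_4 = 5, A_5 = 3, A_6 = 2, A_7 = 1. Minimum distance d = 1.

Enumerate all 2^4 = 16 messages m ∈ F_2^4.
For each, compute codeword c = mG in F_2^9, then tally its weight.
  m = 0000 → c = 000000000, weight = 0.
  m = 1000 → c = 100100010, weight = 3.
  m = 0100 → c = 011101011, weight = 6.
  m = 1100 → c = 111001001, weight = 5.
  m = 0010 → c = 110100101, weight = 5.
  m = 1010 → c = 010000111, weight = 4.
  m = 0110 → c = 101001110, weight = 5.
  m = 1110 → c = 001101100, weight = 4.
  m = 0001 → c = 110100001, weight = 4.
  m = 1001 → c = 010000011, weight = 3.
  m = 0101 → c = 101001010, weight = 4.
  m = 1101 → c = 001101000, weight = 3.
  m = 0011 → c = 000000100, weight = 1.
  m = 1011 → c = 100100110, weight = 4.
  m = 0111 → c = 011101111, weight = 7.
  m = 1111 → c = 111001101, weight = 6.
Tally weights:
  weight 0: 1 codewords.
  weight 1: 1 codewords.
  weight 3: 3 codewords.
  weight 4: 5 codewords.
  weight 5: 3 codewords.
  weight 6: 2 codewords.
  weight 7: 1 codewords.
Minimum distance d = smallest w > 0 with A_w > 0 = 1.
Sanity: Σ A_w = 16 = 2^4 = 16 ✓.


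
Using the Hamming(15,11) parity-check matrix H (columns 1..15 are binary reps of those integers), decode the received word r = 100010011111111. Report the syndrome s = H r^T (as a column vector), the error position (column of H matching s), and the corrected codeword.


s = (0, 1, 0, 0)^T, error position = 4, corrected codeword c = 100110011111111

Compute s = H r^T mod 2 one row at a time:
  s_1 = 1 + 1 + 1 + 1 + 1 + 1 + 1 + 1 = 8 ≡ 0 (mod 2).
  s_2 = 0 + 1 + 0 + 0 + 1 + 1 + 1 + 1 = 5 ≡ 1 (mod 2).
  s_3 = 0 + 0 + 0 + 0 + 1 + 1 + 1 + 1 = 4 ≡ 0 (mod 2).
  s_4 = 1 + 0 + 1 + 0 + 1 + 1 + 1 + 1 = 6 ≡ 0 (mod 2).
s = (0, 1, 0, 0)^T — this equals column 4 of H (binary 0100), so error is at position 4.
Correct: flip bit 4 of r = 100010011111111 to get c = 100110011111111.
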